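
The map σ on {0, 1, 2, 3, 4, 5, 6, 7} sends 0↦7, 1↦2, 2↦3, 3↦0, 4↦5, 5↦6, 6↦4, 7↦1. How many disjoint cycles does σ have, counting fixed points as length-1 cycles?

Cycle decomposition: (0 7 1 2 3) (4 5 6).
2 cycles.

2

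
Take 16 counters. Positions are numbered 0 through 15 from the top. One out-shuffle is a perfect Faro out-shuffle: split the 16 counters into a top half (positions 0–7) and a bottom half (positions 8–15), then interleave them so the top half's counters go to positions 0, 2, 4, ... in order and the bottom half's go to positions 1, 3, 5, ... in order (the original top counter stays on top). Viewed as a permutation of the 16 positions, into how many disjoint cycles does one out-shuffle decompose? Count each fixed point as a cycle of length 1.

Trace each unvisited position around until it returns:
(0) (1 2 4 8) (3 6 12 9) (5 10) (7 14 13 11) (15)
6 cycles in total.

6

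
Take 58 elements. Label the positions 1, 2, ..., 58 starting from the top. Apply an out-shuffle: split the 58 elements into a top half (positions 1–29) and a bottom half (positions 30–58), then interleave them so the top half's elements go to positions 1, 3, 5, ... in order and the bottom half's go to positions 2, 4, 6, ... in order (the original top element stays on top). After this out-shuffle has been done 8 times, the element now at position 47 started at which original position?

23

Work backwards from position 47, undoing one out-shuffle at a time:
47 ← 24 ← 41 ← 21 ← 11 ← 6 ← 32 ← 45 ← 23
So the element now at position 47 started at position 23.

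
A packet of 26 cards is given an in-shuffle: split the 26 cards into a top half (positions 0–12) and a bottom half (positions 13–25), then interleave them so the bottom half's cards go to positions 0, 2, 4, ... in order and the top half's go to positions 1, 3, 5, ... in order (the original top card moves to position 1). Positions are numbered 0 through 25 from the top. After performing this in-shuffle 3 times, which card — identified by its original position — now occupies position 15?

Work backwards from position 15, undoing one in-shuffle at a time:
15 ← 7 ← 3 ← 1
So the card now at position 15 started at position 1.

1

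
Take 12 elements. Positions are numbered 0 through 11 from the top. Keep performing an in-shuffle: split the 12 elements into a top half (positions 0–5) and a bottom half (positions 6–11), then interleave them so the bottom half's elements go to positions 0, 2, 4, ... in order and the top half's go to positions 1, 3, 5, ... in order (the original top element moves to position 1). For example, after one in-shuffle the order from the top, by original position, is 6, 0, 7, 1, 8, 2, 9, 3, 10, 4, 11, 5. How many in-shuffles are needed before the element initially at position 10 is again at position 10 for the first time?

12

Follow position 10 under repeated in-shuffles:
10 → 8 → 4 → 9 → 6 → 0 → 1 → 3 → 7 → 2 → 5 → 11 → 10
It first returns after 12 in-shuffles.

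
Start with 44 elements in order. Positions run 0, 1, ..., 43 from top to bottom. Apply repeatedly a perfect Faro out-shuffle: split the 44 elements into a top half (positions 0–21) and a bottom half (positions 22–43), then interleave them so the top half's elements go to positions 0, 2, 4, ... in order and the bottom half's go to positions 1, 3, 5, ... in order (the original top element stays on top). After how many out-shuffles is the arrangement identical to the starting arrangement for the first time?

14

The out-shuffle permutes the 44 positions with cycle lengths [1, 1, 14, 14, 14].
Every element is home exactly when every cycle has completed a whole number of laps, i.e. after lcm(1, 14) = 14 out-shuffles.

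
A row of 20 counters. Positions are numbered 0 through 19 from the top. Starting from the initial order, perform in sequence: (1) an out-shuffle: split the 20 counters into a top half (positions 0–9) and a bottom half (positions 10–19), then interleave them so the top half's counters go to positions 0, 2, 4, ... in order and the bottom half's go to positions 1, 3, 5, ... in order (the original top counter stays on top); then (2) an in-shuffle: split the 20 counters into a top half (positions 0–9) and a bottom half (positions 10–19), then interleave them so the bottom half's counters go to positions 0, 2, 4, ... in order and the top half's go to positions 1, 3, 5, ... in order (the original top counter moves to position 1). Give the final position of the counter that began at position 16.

Track the counter from position 16 forward through each operation:
  after op 1 (out-shuffle): 16 → 13
  after op 2 (in-shuffle): 13 → 6

6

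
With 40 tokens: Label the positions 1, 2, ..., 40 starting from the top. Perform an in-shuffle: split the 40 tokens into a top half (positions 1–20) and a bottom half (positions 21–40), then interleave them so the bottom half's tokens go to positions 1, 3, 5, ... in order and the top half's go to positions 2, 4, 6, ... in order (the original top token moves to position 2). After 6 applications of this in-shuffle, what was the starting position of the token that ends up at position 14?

Work backwards from position 14, undoing one in-shuffle at a time:
14 ← 7 ← 24 ← 12 ← 6 ← 3 ← 22
So the token now at position 14 started at position 22.

22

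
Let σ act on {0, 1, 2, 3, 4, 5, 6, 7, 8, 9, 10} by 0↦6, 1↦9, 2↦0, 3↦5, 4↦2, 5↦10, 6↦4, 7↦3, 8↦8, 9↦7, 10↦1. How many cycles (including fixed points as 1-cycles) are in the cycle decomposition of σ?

Cycle decomposition: (0 6 4 2) (1 9 7 3 5 10) (8).
3 cycles.

3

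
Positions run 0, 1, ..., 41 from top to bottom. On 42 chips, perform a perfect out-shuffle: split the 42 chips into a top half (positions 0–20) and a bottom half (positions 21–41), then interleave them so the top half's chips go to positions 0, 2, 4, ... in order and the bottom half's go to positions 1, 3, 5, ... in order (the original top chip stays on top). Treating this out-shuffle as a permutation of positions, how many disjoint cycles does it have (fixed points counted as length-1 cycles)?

Trace each unvisited position around until it returns:
(0) (1 2 4 8 16 32 ... len 20) (3 6 12 24 7 14 ... len 20) (41)
4 cycles in total.

4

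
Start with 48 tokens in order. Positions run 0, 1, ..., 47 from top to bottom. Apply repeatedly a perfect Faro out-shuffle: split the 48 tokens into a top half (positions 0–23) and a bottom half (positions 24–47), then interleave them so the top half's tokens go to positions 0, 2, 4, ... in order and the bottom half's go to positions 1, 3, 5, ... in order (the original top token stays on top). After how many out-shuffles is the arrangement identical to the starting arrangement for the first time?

The out-shuffle permutes the 48 positions with cycle lengths [1, 1, 23, 23].
Every token is home exactly when every cycle has completed a whole number of laps, i.e. after lcm(1, 23) = 23 out-shuffles.

23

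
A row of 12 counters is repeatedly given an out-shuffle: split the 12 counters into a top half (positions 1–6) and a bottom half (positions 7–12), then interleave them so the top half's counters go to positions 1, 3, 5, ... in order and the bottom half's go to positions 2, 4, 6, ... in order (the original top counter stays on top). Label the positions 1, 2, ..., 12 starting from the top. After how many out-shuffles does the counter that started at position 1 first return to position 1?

Position 1 is fixed by the out-shuffle; it is already back after 1 application.

1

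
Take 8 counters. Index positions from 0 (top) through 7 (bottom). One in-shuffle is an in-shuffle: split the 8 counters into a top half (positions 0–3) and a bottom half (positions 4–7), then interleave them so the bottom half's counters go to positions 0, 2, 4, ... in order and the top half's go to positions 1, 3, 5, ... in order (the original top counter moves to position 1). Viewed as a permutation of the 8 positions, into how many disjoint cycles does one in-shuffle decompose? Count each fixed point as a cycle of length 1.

Trace each unvisited position around until it returns:
(0 1 3 7 6 4) (2 5)
2 cycles in total.

2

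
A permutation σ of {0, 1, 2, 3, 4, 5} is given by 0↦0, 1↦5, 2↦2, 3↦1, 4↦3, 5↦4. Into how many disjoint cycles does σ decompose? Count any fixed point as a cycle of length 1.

3

Cycle decomposition: (0) (1 5 4 3) (2).
3 cycles.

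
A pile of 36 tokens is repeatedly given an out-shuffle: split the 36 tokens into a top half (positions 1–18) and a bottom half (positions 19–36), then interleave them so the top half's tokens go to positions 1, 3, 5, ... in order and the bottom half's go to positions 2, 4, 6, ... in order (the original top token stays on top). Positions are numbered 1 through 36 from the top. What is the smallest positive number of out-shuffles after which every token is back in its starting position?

The out-shuffle permutes the 36 positions with cycle lengths [1, 1, 3, 3, 4, 12, 12].
Every token is home exactly when every cycle has completed a whole number of laps, i.e. after lcm(1, 3, 4, 12) = 12 out-shuffles.

12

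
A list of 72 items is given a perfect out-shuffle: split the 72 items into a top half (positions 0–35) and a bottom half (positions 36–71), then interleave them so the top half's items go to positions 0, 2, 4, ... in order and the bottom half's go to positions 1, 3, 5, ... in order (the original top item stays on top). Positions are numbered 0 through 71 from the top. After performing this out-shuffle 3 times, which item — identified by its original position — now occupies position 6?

54

Work backwards from position 6, undoing one out-shuffle at a time:
6 ← 3 ← 37 ← 54
So the item now at position 6 started at position 54.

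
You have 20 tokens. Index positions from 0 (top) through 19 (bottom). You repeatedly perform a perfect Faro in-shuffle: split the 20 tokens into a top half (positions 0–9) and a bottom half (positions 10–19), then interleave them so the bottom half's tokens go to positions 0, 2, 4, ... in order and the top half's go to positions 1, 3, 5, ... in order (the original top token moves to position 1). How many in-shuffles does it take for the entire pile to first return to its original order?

6

The in-shuffle permutes the 20 positions with cycle lengths [2, 3, 3, 6, 6].
Every token is home exactly when every cycle has completed a whole number of laps, i.e. after lcm(2, 3, 6) = 6 in-shuffles.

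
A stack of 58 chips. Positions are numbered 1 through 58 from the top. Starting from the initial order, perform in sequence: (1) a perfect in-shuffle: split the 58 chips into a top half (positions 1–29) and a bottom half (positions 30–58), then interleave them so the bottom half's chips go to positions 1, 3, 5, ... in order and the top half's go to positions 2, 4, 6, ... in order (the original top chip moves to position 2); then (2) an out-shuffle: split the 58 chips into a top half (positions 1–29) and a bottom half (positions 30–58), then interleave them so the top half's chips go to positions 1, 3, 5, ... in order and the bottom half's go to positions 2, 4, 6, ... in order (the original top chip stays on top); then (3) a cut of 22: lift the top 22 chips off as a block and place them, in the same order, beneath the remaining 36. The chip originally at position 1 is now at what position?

Track the chip from position 1 forward through each operation:
  after op 1 (in-shuffle): 1 → 2
  after op 2 (out-shuffle): 2 → 3
  after op 3 (cut 22): 3 → 39

39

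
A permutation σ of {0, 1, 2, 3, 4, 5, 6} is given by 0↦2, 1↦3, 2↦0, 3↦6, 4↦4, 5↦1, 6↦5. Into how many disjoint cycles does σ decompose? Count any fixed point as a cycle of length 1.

Cycle decomposition: (0 2) (1 3 6 5) (4).
3 cycles.

3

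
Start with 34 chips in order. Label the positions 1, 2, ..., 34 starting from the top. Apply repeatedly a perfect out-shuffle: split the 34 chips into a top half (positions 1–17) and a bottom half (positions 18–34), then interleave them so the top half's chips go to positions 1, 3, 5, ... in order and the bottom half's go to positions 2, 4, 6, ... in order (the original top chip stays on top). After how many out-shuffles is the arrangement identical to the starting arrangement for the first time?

10

The out-shuffle permutes the 34 positions with cycle lengths [1, 1, 2, 10, 10, 10].
Every chip is home exactly when every cycle has completed a whole number of laps, i.e. after lcm(1, 2, 10) = 10 out-shuffles.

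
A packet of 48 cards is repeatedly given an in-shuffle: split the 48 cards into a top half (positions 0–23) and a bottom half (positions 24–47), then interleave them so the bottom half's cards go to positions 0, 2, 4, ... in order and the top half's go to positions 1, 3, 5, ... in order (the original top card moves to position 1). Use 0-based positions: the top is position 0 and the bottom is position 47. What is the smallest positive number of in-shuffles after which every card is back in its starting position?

21

The in-shuffle permutes the 48 positions with cycle lengths [3, 3, 21, 21].
Every card is home exactly when every cycle has completed a whole number of laps, i.e. after lcm(3, 21) = 21 in-shuffles.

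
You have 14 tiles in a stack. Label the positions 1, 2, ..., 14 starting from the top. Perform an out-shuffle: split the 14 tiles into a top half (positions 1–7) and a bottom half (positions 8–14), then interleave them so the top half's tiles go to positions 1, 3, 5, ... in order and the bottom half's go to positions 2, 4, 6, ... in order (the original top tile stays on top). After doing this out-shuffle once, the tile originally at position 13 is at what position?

12

Track the tile's position through each out-shuffle:
13 → 12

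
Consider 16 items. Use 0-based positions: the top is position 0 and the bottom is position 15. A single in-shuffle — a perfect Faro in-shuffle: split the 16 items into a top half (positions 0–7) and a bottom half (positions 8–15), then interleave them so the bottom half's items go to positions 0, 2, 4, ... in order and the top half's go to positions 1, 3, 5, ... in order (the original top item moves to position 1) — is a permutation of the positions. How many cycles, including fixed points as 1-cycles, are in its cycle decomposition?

Trace each unvisited position around until it returns:
(0 1 3 7 15 14 12 8) (2 5 11 6 13 10 4 9)
2 cycles in total.

2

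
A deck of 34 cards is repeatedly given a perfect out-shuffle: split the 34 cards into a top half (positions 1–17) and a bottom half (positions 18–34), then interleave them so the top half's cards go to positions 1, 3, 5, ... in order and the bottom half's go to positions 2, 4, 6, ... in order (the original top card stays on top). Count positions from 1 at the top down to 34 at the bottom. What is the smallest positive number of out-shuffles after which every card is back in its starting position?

The out-shuffle permutes the 34 positions with cycle lengths [1, 1, 2, 10, 10, 10].
Every card is home exactly when every cycle has completed a whole number of laps, i.e. after lcm(1, 2, 10) = 10 out-shuffles.

10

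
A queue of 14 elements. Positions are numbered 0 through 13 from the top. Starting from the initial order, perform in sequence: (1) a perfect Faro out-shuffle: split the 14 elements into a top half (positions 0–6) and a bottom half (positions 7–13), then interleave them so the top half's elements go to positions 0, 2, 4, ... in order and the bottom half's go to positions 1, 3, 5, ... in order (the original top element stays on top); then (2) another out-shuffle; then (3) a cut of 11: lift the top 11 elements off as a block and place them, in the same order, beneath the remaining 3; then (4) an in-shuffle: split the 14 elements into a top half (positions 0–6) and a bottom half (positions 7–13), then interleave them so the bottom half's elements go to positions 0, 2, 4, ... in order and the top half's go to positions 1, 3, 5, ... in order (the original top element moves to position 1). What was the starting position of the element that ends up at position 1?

6

Undo the operations in reverse order, starting from position 1:
  undo op 4 (in-shuffle, from top half): 1 ← 0
  undo op 3 (cut 11): 0 ← 11
  undo op 2 (out-shuffle, from bottom half): 11 ← 12
  undo op 1 (out-shuffle, from top half): 12 ← 6
So the element at position 1 came from original position 6.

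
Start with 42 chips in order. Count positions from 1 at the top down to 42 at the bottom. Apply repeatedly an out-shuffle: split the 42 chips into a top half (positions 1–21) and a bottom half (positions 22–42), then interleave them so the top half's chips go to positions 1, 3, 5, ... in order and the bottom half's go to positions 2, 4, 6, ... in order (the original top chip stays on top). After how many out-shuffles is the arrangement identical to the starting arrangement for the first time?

The out-shuffle permutes the 42 positions with cycle lengths [1, 1, 20, 20].
Every chip is home exactly when every cycle has completed a whole number of laps, i.e. after lcm(1, 20) = 20 out-shuffles.

20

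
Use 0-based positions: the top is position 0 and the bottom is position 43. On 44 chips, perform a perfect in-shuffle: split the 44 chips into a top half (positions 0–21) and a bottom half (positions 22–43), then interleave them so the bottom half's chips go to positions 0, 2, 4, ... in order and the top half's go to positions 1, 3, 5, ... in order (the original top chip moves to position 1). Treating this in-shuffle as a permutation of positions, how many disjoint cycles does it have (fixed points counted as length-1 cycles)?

Trace each unvisited position around until it returns:
(0 1 3 7 15 31 ... len 12) (2 5 11 23) (4 9 19 39 34 24) (6 13 27 10 21 43 ... len 12) (8 17 35 26) (14 29) (20 41 38 32)
7 cycles in total.

7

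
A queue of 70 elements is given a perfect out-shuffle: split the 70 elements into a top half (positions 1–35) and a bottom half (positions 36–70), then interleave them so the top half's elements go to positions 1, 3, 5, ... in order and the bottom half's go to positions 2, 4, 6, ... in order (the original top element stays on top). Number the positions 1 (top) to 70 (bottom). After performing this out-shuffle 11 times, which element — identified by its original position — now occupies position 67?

67

Work backwards from position 67, undoing one out-shuffle at a time:
67 ← 34 ← 52 ← 61 ← 31 ← 16 ← 43 ← 22 ← 46 ← 58 ← 64 ← 67
So the element now at position 67 started at position 67.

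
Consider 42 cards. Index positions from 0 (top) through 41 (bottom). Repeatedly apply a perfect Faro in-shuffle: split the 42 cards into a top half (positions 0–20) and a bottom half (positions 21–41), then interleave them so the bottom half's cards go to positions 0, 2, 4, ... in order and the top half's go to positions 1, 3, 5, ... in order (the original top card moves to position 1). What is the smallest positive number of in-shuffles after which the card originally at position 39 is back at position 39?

Follow position 39 under repeated in-shuffles:
39 → 36 → 30 → 18 → 37 → 32 → 22 → 2 → 5 → 11 → 23 → 4 → 9 → 19 → 39
It first returns after 14 in-shuffles.

14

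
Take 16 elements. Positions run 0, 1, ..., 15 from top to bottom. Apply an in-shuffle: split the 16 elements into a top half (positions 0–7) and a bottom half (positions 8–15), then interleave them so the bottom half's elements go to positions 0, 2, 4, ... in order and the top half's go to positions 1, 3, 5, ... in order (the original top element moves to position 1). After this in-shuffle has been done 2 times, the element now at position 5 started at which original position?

9

Work backwards from position 5, undoing one in-shuffle at a time:
5 ← 2 ← 9
So the element now at position 5 started at position 9.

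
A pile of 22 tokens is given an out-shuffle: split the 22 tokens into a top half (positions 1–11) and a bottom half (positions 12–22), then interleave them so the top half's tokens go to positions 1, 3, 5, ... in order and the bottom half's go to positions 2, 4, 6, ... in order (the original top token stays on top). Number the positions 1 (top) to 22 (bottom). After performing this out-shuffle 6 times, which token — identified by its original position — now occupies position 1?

Work backwards from position 1, undoing one out-shuffle at a time:
1 ← 1 ← 1 ← 1 ← 1 ← 1 ← 1
So the token now at position 1 started at position 1.

1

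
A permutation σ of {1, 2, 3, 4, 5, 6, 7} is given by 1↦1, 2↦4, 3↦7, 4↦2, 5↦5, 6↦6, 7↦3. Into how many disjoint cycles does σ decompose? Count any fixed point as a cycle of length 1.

5

Cycle decomposition: (1) (2 4) (3 7) (5) (6).
5 cycles.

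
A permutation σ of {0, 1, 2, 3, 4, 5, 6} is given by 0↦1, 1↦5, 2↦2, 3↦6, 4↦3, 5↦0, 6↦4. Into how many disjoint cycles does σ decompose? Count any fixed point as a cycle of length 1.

Cycle decomposition: (0 1 5) (2) (3 6 4).
3 cycles.

3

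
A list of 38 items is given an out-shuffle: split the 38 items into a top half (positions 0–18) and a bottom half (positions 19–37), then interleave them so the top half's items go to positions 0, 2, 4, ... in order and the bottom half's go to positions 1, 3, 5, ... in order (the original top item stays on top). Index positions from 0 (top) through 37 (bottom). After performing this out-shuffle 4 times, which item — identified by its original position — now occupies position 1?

7

Work backwards from position 1, undoing one out-shuffle at a time:
1 ← 19 ← 28 ← 14 ← 7
So the item now at position 1 started at position 7.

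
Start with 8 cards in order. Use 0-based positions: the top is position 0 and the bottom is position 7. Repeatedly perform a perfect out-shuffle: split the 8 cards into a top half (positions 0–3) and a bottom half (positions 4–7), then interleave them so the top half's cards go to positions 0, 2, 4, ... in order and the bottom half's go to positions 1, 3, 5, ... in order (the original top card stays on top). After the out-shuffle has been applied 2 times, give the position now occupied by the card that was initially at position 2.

1

Track the card's position through each out-shuffle:
2 → 4 → 1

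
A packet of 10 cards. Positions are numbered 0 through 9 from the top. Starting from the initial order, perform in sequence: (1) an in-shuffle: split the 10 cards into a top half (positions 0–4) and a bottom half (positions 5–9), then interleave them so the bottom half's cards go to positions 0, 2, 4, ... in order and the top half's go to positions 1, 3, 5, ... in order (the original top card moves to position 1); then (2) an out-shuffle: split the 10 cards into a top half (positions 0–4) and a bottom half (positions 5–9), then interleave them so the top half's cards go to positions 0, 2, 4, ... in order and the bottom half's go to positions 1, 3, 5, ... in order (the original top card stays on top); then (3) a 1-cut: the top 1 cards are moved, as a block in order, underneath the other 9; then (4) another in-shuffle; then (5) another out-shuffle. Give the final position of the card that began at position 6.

5

Track the card from position 6 forward through each operation:
  after op 1 (in-shuffle): 6 → 2
  after op 2 (out-shuffle): 2 → 4
  after op 3 (cut 1): 4 → 3
  after op 4 (in-shuffle): 3 → 7
  after op 5 (out-shuffle): 7 → 5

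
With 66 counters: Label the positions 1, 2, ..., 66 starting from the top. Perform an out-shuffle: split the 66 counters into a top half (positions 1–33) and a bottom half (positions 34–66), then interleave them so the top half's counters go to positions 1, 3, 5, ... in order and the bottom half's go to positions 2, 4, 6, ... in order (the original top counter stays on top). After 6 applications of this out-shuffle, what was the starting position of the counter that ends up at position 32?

Work backwards from position 32, undoing one out-shuffle at a time:
32 ← 49 ← 25 ← 13 ← 7 ← 4 ← 35
So the counter now at position 32 started at position 35.

35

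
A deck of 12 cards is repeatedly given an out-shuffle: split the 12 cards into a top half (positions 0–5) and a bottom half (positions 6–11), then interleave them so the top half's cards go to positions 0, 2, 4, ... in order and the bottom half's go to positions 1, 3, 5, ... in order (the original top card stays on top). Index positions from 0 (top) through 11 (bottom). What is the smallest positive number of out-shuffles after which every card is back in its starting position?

10

The out-shuffle permutes the 12 positions with cycle lengths [1, 1, 10].
Every card is home exactly when every cycle has completed a whole number of laps, i.e. after lcm(1, 10) = 10 out-shuffles.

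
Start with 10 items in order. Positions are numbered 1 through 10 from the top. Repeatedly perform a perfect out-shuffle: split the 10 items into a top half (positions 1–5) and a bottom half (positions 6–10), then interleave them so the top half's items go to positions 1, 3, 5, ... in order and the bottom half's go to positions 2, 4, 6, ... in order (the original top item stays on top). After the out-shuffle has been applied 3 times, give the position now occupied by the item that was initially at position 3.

Track the item's position through each out-shuffle:
3 → 5 → 9 → 8

8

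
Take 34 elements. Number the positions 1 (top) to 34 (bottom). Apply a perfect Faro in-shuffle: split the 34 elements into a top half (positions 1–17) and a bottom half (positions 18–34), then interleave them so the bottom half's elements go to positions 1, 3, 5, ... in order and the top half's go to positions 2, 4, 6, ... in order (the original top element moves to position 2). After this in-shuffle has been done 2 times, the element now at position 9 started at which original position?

Work backwards from position 9, undoing one in-shuffle at a time:
9 ← 22 ← 11
So the element now at position 9 started at position 11.

11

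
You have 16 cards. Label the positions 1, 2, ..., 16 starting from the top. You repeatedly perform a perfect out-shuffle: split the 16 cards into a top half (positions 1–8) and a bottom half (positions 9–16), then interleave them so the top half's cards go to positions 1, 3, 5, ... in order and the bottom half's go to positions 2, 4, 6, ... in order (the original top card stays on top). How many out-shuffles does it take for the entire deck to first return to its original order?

4

The out-shuffle permutes the 16 positions with cycle lengths [1, 1, 2, 4, 4, 4].
Every card is home exactly when every cycle has completed a whole number of laps, i.e. after lcm(1, 2, 4) = 4 out-shuffles.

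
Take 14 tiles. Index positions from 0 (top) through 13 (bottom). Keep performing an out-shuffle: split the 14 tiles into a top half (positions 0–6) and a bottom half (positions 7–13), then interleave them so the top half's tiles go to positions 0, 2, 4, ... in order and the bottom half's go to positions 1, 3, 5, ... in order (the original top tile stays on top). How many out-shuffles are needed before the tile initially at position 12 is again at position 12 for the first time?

Follow position 12 under repeated out-shuffles:
12 → 11 → 9 → 5 → 10 → 7 → 1 → 2 → 4 → 8 → 3 → 6 → 12
It first returns after 12 out-shuffles.

12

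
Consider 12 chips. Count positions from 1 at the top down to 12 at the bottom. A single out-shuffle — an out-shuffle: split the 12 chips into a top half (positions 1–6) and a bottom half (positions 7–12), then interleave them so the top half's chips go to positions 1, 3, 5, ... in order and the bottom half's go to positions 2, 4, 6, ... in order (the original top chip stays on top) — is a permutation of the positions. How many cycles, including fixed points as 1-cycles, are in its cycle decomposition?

Trace each unvisited position around until it returns:
(1) (2 3 5 9 6 11 10 8 4 7) (12)
3 cycles in total.

3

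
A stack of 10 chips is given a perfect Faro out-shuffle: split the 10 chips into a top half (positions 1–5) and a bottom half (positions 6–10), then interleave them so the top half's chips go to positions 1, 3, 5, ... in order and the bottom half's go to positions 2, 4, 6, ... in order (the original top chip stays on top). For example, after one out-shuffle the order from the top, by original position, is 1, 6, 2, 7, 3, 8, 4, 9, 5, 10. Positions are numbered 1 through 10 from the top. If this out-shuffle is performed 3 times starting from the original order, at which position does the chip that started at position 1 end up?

Position 1 is a fixed point of every out-shuffle, so the chip never moves.

1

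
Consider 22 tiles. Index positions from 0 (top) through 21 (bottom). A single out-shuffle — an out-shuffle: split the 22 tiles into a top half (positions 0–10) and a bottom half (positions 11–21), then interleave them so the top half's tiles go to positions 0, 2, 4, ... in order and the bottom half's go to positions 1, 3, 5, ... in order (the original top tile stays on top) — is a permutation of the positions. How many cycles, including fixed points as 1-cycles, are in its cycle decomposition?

7

Trace each unvisited position around until it returns:
(0) (1 2 4 8 16 11) (3 6 12) (5 10 20 19 17 13) (7 14) (9 18 15) (21)
7 cycles in total.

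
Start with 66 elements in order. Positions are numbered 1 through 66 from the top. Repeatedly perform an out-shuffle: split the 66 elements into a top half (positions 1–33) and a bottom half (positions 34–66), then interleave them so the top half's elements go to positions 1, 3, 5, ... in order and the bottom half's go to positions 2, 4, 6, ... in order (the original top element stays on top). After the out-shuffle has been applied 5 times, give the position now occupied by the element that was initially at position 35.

Track the element's position through each out-shuffle:
35 → 4 → 7 → 13 → 25 → 49

49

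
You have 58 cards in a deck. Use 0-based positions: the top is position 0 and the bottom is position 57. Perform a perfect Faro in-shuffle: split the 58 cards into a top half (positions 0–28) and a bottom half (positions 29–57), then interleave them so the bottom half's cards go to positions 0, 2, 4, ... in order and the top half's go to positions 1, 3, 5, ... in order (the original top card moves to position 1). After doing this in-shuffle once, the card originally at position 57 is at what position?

Track the card's position through each in-shuffle:
57 → 56

56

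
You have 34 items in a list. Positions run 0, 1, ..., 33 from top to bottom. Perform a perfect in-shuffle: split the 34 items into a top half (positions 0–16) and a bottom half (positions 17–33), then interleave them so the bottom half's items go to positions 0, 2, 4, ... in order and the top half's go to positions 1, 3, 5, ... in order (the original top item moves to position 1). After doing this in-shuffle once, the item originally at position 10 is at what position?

21

Track the item's position through each in-shuffle:
10 → 21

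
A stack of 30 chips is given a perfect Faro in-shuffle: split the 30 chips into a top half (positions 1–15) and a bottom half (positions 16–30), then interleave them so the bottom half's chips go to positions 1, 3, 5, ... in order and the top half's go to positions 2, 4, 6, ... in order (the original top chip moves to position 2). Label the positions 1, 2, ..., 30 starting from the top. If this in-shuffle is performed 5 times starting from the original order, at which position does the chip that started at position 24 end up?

24

Track the chip's position through each in-shuffle:
24 → 17 → 3 → 6 → 12 → 24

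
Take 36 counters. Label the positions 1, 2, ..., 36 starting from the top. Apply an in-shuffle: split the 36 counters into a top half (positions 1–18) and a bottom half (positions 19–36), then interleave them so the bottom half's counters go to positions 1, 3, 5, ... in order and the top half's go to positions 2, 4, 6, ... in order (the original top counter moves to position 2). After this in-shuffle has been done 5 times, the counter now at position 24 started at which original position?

Work backwards from position 24, undoing one in-shuffle at a time:
24 ← 12 ← 6 ← 3 ← 20 ← 10
So the counter now at position 24 started at position 10.

10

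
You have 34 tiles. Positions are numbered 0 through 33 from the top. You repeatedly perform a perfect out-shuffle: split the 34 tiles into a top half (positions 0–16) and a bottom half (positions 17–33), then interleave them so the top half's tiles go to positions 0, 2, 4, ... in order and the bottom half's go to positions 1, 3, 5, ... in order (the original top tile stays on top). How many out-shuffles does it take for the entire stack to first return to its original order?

10

The out-shuffle permutes the 34 positions with cycle lengths [1, 1, 2, 10, 10, 10].
Every tile is home exactly when every cycle has completed a whole number of laps, i.e. after lcm(1, 2, 10) = 10 out-shuffles.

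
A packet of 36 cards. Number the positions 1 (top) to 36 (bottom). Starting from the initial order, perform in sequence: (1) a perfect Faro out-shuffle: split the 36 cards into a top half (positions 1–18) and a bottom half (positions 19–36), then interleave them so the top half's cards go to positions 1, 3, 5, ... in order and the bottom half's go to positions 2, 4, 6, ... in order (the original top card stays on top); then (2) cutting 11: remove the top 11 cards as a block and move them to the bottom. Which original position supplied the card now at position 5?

26

Undo the operations in reverse order, starting from position 5:
  undo op 2 (cut 11): 5 ← 16
  undo op 1 (out-shuffle, from bottom half): 16 ← 26
So the card at position 5 came from original position 26.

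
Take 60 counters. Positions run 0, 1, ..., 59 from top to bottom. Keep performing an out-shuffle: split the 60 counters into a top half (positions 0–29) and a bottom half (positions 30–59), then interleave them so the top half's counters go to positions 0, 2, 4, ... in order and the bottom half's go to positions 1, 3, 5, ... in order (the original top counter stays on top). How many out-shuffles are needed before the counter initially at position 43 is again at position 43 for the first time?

58

Follow position 43 under repeated out-shuffles:
43 → 27 → 54 → 49 → 39 → 19 → 38 → 17 → ... → 43 (length 58)
It first returns after 58 out-shuffles.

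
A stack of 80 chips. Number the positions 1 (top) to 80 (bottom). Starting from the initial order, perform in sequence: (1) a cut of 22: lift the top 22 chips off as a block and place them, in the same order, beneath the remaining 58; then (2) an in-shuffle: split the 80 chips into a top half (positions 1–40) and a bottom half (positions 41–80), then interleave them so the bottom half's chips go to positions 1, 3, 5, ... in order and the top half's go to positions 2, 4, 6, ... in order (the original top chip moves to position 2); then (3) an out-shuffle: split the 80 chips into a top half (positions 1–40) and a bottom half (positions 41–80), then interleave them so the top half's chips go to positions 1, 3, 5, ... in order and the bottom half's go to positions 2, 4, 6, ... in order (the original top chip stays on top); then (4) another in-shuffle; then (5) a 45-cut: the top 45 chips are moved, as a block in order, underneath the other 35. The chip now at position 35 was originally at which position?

Undo the operations in reverse order, starting from position 35:
  undo op 5 (cut 45): 35 ← 80
  undo op 4 (in-shuffle, from top half): 80 ← 40
  undo op 3 (out-shuffle, from bottom half): 40 ← 60
  undo op 2 (in-shuffle, from top half): 60 ← 30
  undo op 1 (cut 22): 30 ← 52
So the chip at position 35 came from original position 52.

52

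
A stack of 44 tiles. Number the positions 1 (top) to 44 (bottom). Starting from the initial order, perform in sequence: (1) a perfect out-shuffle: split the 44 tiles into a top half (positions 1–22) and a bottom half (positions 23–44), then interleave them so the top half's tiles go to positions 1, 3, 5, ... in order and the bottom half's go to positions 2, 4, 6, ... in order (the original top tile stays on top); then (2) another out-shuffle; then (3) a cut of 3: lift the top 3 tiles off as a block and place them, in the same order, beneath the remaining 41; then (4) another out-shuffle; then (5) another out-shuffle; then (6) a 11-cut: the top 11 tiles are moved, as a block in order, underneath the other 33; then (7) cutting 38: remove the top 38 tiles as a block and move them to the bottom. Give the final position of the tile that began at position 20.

Track the tile from position 20 forward through each operation:
  after op 1 (out-shuffle): 20 → 39
  after op 2 (out-shuffle): 39 → 34
  after op 3 (cut 3): 34 → 31
  after op 4 (out-shuffle): 31 → 18
  after op 5 (out-shuffle): 18 → 35
  after op 6 (cut 11): 35 → 24
  after op 7 (cut 38): 24 → 30

30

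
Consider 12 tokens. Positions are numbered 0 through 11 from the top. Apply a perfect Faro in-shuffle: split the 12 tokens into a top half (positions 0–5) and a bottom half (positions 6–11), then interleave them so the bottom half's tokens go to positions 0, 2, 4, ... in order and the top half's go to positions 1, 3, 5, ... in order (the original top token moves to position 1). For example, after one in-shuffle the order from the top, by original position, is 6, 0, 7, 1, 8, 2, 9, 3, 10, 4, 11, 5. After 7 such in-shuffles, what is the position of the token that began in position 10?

3

Track the token's position through each in-shuffle:
10 → 8 → 4 → 9 → 6 → 0 → 1 → 3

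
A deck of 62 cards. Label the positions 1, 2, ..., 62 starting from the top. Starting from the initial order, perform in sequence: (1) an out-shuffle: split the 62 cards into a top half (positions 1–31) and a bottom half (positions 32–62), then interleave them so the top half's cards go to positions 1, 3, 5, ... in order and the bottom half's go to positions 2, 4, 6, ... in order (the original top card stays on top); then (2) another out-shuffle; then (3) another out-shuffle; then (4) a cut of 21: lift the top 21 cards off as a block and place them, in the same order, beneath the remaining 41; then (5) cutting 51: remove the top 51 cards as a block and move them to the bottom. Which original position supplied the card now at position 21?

Undo the operations in reverse order, starting from position 21:
  undo op 5 (cut 51): 21 ← 10
  undo op 4 (cut 21): 10 ← 31
  undo op 3 (out-shuffle, from top half): 31 ← 16
  undo op 2 (out-shuffle, from bottom half): 16 ← 39
  undo op 1 (out-shuffle, from top half): 39 ← 20
So the card at position 21 came from original position 20.

20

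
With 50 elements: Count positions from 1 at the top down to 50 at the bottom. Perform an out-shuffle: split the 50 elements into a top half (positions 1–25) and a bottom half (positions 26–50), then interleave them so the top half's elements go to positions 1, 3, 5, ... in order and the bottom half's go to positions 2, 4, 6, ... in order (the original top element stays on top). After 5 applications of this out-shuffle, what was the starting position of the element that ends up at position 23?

Work backwards from position 23, undoing one out-shuffle at a time:
23 ← 12 ← 31 ← 16 ← 33 ← 17
So the element now at position 23 started at position 17.

17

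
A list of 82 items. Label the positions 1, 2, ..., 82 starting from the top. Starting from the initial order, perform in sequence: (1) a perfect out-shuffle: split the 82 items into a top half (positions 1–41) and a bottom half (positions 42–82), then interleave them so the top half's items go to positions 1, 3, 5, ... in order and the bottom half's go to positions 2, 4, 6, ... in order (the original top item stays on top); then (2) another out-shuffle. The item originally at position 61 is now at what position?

79

Track the item from position 61 forward through each operation:
  after op 1 (out-shuffle): 61 → 40
  after op 2 (out-shuffle): 40 → 79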